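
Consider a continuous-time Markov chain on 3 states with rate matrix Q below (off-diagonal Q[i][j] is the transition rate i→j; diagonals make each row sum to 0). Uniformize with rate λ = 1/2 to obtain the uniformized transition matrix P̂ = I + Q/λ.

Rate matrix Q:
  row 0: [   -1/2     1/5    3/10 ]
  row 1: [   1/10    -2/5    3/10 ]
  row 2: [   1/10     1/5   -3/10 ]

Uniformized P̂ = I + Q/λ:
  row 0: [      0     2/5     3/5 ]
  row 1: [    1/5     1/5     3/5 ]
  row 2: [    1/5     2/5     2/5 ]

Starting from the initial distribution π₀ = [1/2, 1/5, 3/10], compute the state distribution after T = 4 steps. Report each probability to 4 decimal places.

t=0: π = [0.5000, 0.2000, 0.3000]
t=1: π = [0.1000, 0.3600, 0.5400]
t=2: π = [0.1800, 0.3280, 0.4920]
t=3: π = [0.1640, 0.3344, 0.5016]
t=4: π = [0.1672, 0.3331, 0.4997]

π = [0.1672, 0.3331, 0.4997]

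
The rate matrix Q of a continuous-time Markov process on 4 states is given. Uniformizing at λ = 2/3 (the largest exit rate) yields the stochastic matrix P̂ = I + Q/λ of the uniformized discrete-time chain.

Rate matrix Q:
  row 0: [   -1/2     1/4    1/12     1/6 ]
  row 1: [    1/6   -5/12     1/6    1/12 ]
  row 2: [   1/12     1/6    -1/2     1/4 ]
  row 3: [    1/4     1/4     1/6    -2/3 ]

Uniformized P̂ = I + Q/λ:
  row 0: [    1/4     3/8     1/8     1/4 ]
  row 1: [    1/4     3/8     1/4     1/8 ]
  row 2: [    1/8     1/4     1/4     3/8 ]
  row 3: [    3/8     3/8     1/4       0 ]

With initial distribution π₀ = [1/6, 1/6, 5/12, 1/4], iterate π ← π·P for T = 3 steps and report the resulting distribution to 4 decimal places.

π = [0.2453, 0.3473, 0.2189, 0.1885]

t=0: π = [0.1667, 0.1667, 0.4167, 0.2500]
t=1: π = [0.2292, 0.3229, 0.2292, 0.2188]
t=2: π = [0.2487, 0.3464, 0.2214, 0.1836]
t=3: π = [0.2453, 0.3473, 0.2189, 0.1885]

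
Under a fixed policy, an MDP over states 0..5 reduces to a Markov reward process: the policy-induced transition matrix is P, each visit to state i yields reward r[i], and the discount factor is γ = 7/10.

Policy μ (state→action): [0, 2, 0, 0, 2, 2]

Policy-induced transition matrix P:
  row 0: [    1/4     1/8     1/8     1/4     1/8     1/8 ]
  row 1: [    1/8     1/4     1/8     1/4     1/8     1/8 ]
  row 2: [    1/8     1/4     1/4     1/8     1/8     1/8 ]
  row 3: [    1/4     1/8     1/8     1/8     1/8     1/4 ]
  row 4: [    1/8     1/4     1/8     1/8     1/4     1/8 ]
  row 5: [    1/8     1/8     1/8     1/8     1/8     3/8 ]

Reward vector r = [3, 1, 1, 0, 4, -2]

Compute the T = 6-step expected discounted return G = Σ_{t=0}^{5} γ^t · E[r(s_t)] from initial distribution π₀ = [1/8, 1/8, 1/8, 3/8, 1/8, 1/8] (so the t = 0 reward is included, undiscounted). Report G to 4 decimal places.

t=0: π = [0.1250, 0.1250, 0.1250, 0.3750, 0.1250, 0.1250], E[r] = 0.8750, γ^t·E[r] = 0.875000, running G = 0.875000
t=1: π = [0.1875, 0.1719, 0.1406, 0.1563, 0.1406, 0.2031], E[r] = 1.0313, γ^t·E[r] = 0.721875, running G = 1.596875
t=2: π = [0.1680, 0.1816, 0.1426, 0.1699, 0.1426, 0.1953], E[r] = 1.0078, γ^t·E[r] = 0.493828, running G = 2.090703
t=3: π = [0.1672, 0.1833, 0.1428, 0.1687, 0.1428, 0.1951], E[r] = 1.0090, γ^t·E[r] = 0.346098, running G = 2.436802
t=4: π = [0.1670, 0.1836, 0.1429, 0.1688, 0.1429, 0.1949], E[r] = 1.0092, γ^t·E[r] = 0.242298, running G = 2.679100
t=5: π = [0.1670, 0.1837, 0.1429, 0.1688, 0.1429, 0.1948], E[r] = 1.0092, γ^t·E[r] = 0.169624, running G = 2.848724

G = 2.8487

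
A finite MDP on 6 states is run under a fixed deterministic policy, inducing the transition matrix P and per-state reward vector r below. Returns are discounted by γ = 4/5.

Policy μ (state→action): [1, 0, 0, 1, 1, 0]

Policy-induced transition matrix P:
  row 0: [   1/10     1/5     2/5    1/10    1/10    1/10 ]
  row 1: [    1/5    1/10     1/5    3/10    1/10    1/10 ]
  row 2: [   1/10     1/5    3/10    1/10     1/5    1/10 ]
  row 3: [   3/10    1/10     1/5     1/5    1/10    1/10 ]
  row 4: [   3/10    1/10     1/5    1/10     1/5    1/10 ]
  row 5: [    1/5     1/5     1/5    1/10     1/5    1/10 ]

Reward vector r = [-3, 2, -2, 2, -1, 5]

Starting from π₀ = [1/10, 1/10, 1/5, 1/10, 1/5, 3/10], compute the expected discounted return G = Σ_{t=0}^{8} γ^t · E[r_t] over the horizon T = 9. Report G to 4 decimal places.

G = 0.5257

t=0: π = [0.1000, 0.1000, 0.2000, 0.1000, 0.2000, 0.3000], E[r] = 1.0000, γ^t·E[r] = 1.000000, running G = 1.000000
t=1: π = [0.2000, 0.1600, 0.2400, 0.1300, 0.1700, 0.1000], E[r] = -0.1700, γ^t·E[r] = -0.136000, running G = 0.864000
t=2: π = [0.1860, 0.1540, 0.2640, 0.1450, 0.1510, 0.1000], E[r] = -0.1390, γ^t·E[r] = -0.088960, running G = 0.775040
t=3: π = [0.1846, 0.1550, 0.2636, 0.1453, 0.1515, 0.1000], E[r] = -0.1319, γ^t·E[r] = -0.067533, running G = 0.707507
t=4: π = [0.1849, 0.1548, 0.2633, 0.1455, 0.1515, 0.1000], E[r] = -0.1320, γ^t·E[r] = -0.054047, running G = 0.653460
t=5: π = [0.1849, 0.1548, 0.2633, 0.1455, 0.1515, 0.1000], E[r] = -0.1321, γ^t·E[r] = -0.043282, running G = 0.610178
t=6: π = [0.1849, 0.1548, 0.2633, 0.1455, 0.1515, 0.1000], E[r] = -0.1321, γ^t·E[r] = -0.034621, running G = 0.575557
t=7: π = [0.1849, 0.1548, 0.2633, 0.1455, 0.1515, 0.1000], E[r] = -0.1321, γ^t·E[r] = -0.027696, running G = 0.547861
t=8: π = [0.1849, 0.1548, 0.2633, 0.1455, 0.1515, 0.1000], E[r] = -0.1321, γ^t·E[r] = -0.022157, running G = 0.525704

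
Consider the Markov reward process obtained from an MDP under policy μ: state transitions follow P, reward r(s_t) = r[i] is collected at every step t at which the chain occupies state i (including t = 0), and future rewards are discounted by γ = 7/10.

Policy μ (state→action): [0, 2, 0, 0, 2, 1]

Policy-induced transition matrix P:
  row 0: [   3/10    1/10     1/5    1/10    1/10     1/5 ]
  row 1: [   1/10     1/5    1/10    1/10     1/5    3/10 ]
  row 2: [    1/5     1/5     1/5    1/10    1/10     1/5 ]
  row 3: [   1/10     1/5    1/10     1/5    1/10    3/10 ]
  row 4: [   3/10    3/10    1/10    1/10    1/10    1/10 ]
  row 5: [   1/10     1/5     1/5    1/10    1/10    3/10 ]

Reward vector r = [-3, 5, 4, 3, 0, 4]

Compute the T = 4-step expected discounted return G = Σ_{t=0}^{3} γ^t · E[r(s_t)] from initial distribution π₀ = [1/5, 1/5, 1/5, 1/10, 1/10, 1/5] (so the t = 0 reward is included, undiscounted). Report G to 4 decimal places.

G = 5.9188

t=0: π = [0.2000, 0.2000, 0.2000, 0.1000, 0.1000, 0.2000], E[r] = 2.3000, γ^t·E[r] = 2.300000, running G = 2.300000
t=1: π = [0.1800, 0.1900, 0.1600, 0.1100, 0.1200, 0.2400], E[r] = 2.3400, γ^t·E[r] = 1.638000, running G = 3.938000
t=2: π = [0.1760, 0.1940, 0.1580, 0.1110, 0.1190, 0.2420], E[r] = 2.3750, γ^t·E[r] = 1.163750, running G = 5.101750
t=3: π = [0.1748, 0.1943, 0.1576, 0.1111, 0.1194, 0.2428], E[r] = 2.3820, γ^t·E[r] = 0.817026, running G = 5.918776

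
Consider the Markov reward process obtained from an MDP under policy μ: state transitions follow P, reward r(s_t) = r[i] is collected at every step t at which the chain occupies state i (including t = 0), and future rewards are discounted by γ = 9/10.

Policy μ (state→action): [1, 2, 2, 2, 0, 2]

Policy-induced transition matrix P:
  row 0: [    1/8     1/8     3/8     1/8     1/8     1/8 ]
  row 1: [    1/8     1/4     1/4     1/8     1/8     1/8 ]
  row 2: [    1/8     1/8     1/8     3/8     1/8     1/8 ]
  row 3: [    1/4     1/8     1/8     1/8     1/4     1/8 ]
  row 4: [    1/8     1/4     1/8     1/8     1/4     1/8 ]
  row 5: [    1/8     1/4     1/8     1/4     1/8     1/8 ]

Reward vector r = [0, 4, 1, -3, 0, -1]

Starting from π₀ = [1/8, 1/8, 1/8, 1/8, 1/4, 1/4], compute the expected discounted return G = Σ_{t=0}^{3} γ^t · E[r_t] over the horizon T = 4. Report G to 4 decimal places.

t=0: π = [0.1250, 0.1250, 0.1250, 0.1250, 0.2500, 0.2500], E[r] = 0.0000, γ^t·E[r] = 0.000000, running G = 0.000000
t=1: π = [0.1406, 0.2031, 0.1719, 0.1875, 0.1719, 0.1250], E[r] = 0.2969, γ^t·E[r] = 0.267188, running G = 0.267188
t=2: π = [0.1484, 0.1875, 0.1855, 0.1836, 0.1699, 0.1250], E[r] = 0.2598, γ^t·E[r] = 0.210410, running G = 0.477598
t=3: π = [0.1479, 0.1853, 0.1855, 0.1870, 0.1692, 0.1250], E[r] = 0.2407, γ^t·E[r] = 0.175487, running G = 0.653084

G = 0.6531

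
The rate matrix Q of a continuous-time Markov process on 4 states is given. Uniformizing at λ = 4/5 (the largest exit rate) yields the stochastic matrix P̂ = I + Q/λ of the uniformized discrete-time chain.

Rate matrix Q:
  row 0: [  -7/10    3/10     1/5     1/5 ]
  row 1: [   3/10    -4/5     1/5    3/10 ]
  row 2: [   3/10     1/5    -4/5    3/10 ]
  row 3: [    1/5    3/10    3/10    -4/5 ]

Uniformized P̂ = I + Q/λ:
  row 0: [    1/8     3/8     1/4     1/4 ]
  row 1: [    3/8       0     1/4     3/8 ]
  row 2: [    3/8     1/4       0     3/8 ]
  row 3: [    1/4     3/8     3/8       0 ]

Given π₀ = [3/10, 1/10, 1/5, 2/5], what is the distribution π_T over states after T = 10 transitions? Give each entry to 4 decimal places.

t=0: π = [0.3000, 0.1000, 0.2000, 0.4000]
t=1: π = [0.2500, 0.3125, 0.2500, 0.1875]
t=2: π = [0.2891, 0.2266, 0.2109, 0.2734]
t=3: π = [0.2686, 0.2637, 0.2314, 0.2363]
t=4: π = [0.2783, 0.2472, 0.2217, 0.2528]
t=5: π = [0.2738, 0.2546, 0.2262, 0.2454]
t=6: π = [0.2759, 0.2513, 0.2241, 0.2487]
t=7: π = [0.2749, 0.2528, 0.2251, 0.2472]
t=8: π = [0.2754, 0.2521, 0.2246, 0.2479]
t=9: π = [0.2752, 0.2524, 0.2248, 0.2476]
t=10: π = [0.2753, 0.2523, 0.2247, 0.2477]

π = [0.2753, 0.2523, 0.2247, 0.2477]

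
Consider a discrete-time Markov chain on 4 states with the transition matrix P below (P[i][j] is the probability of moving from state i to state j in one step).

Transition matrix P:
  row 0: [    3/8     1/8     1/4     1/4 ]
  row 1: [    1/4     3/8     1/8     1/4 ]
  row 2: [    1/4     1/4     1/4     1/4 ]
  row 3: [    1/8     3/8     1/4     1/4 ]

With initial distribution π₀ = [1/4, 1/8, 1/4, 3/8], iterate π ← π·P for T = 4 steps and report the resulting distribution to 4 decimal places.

π = [0.2500, 0.2858, 0.2142, 0.2500]

t=0: π = [0.2500, 0.1250, 0.2500, 0.3750]
t=1: π = [0.2344, 0.2813, 0.2344, 0.2500]
t=2: π = [0.2480, 0.2871, 0.2148, 0.2500]
t=3: π = [0.2498, 0.2861, 0.2141, 0.2500]
t=4: π = [0.2500, 0.2858, 0.2142, 0.2500]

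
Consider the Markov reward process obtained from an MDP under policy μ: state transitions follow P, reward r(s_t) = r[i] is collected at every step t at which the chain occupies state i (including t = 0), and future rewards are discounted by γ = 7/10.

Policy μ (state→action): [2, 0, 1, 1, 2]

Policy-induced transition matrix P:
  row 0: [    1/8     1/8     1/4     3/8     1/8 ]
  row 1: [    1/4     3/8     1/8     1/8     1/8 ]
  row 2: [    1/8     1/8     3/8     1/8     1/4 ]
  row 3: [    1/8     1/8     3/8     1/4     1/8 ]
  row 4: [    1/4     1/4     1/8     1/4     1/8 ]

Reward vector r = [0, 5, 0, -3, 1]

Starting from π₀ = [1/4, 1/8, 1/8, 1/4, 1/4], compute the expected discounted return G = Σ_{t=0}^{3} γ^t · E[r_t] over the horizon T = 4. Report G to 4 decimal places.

t=0: π = [0.2500, 0.1250, 0.1250, 0.2500, 0.2500], E[r] = 0.1250, γ^t·E[r] = 0.125000, running G = 0.125000
t=1: π = [0.1719, 0.1875, 0.2500, 0.2500, 0.1406], E[r] = 0.3281, γ^t·E[r] = 0.229688, running G = 0.354688
t=2: π = [0.1660, 0.1895, 0.2715, 0.2168, 0.1563], E[r] = 0.4531, γ^t·E[r] = 0.222031, running G = 0.576719
t=3: π = [0.1682, 0.1919, 0.2678, 0.2131, 0.1589], E[r] = 0.4790, γ^t·E[r] = 0.164298, running G = 0.741017

G = 0.7410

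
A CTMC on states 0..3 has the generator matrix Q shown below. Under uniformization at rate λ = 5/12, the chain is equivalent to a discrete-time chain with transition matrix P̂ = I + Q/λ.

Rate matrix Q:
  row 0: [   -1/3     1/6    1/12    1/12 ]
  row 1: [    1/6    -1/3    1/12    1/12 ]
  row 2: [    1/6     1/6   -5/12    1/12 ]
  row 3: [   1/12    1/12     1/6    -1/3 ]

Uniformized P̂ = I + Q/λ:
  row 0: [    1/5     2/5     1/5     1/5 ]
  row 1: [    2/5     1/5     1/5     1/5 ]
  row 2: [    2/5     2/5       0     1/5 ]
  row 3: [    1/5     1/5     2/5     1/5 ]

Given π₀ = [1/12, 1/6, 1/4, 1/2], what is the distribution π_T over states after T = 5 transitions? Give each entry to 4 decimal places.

t=0: π = [0.0833, 0.1667, 0.2500, 0.5000]
t=1: π = [0.2833, 0.2667, 0.2500, 0.2000]
t=2: π = [0.3033, 0.3067, 0.1900, 0.2000]
t=3: π = [0.2993, 0.2987, 0.2020, 0.2000]
t=4: π = [0.3001, 0.3003, 0.1996, 0.2000]
t=5: π = [0.3000, 0.2999, 0.2001, 0.2000]

π = [0.3000, 0.2999, 0.2001, 0.2000]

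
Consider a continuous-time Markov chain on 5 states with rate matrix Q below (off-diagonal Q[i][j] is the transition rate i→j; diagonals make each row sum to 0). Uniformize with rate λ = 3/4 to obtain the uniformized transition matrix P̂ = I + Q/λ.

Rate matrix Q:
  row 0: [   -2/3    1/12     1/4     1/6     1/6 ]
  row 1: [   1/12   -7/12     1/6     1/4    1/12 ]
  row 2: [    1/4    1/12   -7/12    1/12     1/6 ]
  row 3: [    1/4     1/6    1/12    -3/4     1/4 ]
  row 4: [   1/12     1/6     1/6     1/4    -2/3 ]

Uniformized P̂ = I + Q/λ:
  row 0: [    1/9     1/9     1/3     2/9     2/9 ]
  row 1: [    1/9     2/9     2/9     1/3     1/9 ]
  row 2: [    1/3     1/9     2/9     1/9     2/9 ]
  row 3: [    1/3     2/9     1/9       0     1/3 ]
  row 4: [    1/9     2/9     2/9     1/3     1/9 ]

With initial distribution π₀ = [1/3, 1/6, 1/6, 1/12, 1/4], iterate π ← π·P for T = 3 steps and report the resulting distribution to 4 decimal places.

t=0: π = [0.3333, 0.1667, 0.1667, 0.0833, 0.2500]
t=1: π = [0.1667, 0.1667, 0.2500, 0.2315, 0.1852]
t=2: π = [0.2181, 0.1759, 0.2150, 0.1821, 0.2088]
t=3: π = [0.1994, 0.1741, 0.2262, 0.2006, 0.1997]

π = [0.1994, 0.1741, 0.2262, 0.2006, 0.1997]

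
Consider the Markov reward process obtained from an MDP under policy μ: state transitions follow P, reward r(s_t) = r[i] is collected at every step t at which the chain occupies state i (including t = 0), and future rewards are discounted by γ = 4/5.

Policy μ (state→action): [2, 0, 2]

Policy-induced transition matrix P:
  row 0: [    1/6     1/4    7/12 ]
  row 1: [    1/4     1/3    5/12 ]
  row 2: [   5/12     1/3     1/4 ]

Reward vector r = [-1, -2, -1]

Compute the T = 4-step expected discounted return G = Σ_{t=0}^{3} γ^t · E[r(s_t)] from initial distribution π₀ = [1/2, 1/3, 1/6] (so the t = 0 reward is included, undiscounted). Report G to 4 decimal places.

t=0: π = [0.5000, 0.3333, 0.1667], E[r] = -1.3333, γ^t·E[r] = -1.333333, running G = -1.333333
t=1: π = [0.2361, 0.2917, 0.4722], E[r] = -1.2917, γ^t·E[r] = -1.033333, running G = -2.366667
t=2: π = [0.3090, 0.3137, 0.3773], E[r] = -1.3137, γ^t·E[r] = -0.840741, running G = -3.207407
t=3: π = [0.2871, 0.3076, 0.4053], E[r] = -1.3076, γ^t·E[r] = -0.669481, running G = -3.876889

G = -3.8769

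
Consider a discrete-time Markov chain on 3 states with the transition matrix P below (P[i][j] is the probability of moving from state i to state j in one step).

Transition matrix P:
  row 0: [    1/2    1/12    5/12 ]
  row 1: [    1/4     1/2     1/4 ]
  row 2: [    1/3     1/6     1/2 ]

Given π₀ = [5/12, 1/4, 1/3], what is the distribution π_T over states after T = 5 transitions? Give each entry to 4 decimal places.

t=0: π = [0.4167, 0.2500, 0.3333]
t=1: π = [0.3819, 0.2153, 0.4028]
t=2: π = [0.3791, 0.2066, 0.4144]
t=3: π = [0.3793, 0.2039, 0.4168]
t=4: π = [0.3796, 0.2030, 0.4174]
t=5: π = [0.3797, 0.2027, 0.4176]

π = [0.3797, 0.2027, 0.4176]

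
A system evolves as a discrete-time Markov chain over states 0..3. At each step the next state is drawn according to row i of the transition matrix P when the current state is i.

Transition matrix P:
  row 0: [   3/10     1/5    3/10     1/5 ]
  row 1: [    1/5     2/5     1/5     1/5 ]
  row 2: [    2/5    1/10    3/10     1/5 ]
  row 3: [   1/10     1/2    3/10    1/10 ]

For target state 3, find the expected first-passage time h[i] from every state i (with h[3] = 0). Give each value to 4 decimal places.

h = [5.0000, 5.0000, 5.0000, 0.0000]

First-step conditioning: h[3] = 0; for i ≠ 3, h[i] = 1 + Σ_k P[i][k]·h[k].
  h[0] = 1 + 3/10·h[0] + 1/5·h[1] + 3/10·h[2]
  h[1] = 1 + 1/5·h[0] + 2/5·h[1] + 1/5·h[2]
  h[2] = 1 + 2/5·h[0] + 1/10·h[1] + 3/10·h[2]
Solving the 3×3 linear system over states ≠ 3 gives exactly h = [5, 5, 5, 0] (h[3] = 0 is the target).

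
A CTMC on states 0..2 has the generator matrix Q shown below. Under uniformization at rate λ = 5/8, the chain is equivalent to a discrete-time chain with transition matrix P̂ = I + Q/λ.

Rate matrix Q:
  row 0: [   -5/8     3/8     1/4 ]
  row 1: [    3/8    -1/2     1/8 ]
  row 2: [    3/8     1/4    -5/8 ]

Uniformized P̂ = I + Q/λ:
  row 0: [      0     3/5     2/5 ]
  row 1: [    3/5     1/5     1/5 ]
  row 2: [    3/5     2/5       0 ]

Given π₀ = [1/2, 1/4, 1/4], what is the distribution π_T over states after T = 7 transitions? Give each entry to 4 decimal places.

t=0: π = [0.5000, 0.2500, 0.2500]
t=1: π = [0.3000, 0.4500, 0.2500]
t=2: π = [0.4200, 0.3700, 0.2100]
t=3: π = [0.3480, 0.4100, 0.2420]
t=4: π = [0.3912, 0.3876, 0.2212]
t=5: π = [0.3653, 0.4007, 0.2340]
t=6: π = [0.3808, 0.3929, 0.2263]
t=7: π = [0.3715, 0.3976, 0.2309]

π = [0.3715, 0.3976, 0.2309]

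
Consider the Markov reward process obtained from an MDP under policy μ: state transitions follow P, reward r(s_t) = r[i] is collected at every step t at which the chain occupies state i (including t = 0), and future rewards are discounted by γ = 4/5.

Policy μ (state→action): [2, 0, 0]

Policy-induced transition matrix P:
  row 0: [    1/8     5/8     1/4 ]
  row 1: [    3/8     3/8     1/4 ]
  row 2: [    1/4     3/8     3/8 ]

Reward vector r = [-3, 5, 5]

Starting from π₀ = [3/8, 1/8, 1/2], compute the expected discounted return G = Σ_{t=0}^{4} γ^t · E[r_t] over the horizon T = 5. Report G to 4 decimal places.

G = 8.9764

t=0: π = [0.3750, 0.1250, 0.5000], E[r] = 2.0000, γ^t·E[r] = 2.000000, running G = 2.000000
t=1: π = [0.2188, 0.4688, 0.3125], E[r] = 3.2500, γ^t·E[r] = 2.600000, running G = 4.600000
t=2: π = [0.2813, 0.4297, 0.2891], E[r] = 2.7500, γ^t·E[r] = 1.760000, running G = 6.360000
t=3: π = [0.2686, 0.4453, 0.2861], E[r] = 2.8516, γ^t·E[r] = 1.460000, running G = 7.820000
t=4: π = [0.2721, 0.4421, 0.2858], E[r] = 2.8232, γ^t·E[r] = 1.156400, running G = 8.976400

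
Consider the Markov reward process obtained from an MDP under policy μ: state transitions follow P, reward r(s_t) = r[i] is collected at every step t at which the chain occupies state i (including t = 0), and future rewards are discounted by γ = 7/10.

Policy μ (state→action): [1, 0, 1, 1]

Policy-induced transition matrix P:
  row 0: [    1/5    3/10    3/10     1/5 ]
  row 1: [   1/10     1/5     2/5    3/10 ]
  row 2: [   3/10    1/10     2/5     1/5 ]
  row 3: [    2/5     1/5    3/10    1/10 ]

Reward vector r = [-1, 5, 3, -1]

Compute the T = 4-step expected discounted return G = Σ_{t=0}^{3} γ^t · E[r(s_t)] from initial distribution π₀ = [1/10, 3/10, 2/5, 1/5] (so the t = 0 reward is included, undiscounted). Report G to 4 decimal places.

G = 4.7422

t=0: π = [0.1000, 0.3000, 0.4000, 0.2000], E[r] = 2.4000, γ^t·E[r] = 2.400000, running G = 2.400000
t=1: π = [0.2500, 0.1700, 0.3700, 0.2100], E[r] = 1.5000, γ^t·E[r] = 1.050000, running G = 3.450000
t=2: π = [0.2620, 0.1880, 0.3540, 0.1960], E[r] = 1.5440, γ^t·E[r] = 0.756560, running G = 4.206560
t=3: π = [0.2558, 0.1908, 0.3542, 0.1992], E[r] = 1.5616, γ^t·E[r] = 0.535629, running G = 4.742189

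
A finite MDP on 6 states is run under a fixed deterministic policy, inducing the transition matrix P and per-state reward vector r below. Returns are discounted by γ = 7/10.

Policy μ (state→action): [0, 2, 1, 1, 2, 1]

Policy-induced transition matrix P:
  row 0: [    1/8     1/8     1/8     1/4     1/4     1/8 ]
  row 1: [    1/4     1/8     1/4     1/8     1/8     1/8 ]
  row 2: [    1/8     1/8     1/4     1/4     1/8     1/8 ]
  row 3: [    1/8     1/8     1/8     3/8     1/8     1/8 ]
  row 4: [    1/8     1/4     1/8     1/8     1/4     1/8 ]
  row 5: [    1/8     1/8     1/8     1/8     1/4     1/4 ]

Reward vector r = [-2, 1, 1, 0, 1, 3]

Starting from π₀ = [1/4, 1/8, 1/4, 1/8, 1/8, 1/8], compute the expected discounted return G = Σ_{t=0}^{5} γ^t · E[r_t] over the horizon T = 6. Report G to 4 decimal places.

G = 1.6150

t=0: π = [0.2500, 0.1250, 0.2500, 0.1250, 0.1250, 0.1250], E[r] = 0.3750, γ^t·E[r] = 0.375000, running G = 0.375000
t=1: π = [0.1406, 0.1406, 0.1719, 0.2188, 0.1875, 0.1406], E[r] = 0.6406, γ^t·E[r] = 0.448438, running G = 0.823438
t=2: π = [0.1426, 0.1484, 0.1641, 0.2188, 0.1836, 0.1426], E[r] = 0.6387, γ^t·E[r] = 0.312949, running G = 1.136387
t=3: π = [0.1436, 0.1479, 0.1641, 0.2180, 0.1836, 0.1428], E[r] = 0.6370, γ^t·E[r] = 0.218478, running G = 1.354865
t=4: π = [0.1435, 0.1479, 0.1640, 0.2180, 0.1837, 0.1429], E[r] = 0.6373, γ^t·E[r] = 0.153008, running G = 1.507873
t=5: π = [0.1435, 0.1480, 0.1640, 0.2179, 0.1838, 0.1429], E[r] = 0.6373, γ^t·E[r] = 0.107112, running G = 1.614985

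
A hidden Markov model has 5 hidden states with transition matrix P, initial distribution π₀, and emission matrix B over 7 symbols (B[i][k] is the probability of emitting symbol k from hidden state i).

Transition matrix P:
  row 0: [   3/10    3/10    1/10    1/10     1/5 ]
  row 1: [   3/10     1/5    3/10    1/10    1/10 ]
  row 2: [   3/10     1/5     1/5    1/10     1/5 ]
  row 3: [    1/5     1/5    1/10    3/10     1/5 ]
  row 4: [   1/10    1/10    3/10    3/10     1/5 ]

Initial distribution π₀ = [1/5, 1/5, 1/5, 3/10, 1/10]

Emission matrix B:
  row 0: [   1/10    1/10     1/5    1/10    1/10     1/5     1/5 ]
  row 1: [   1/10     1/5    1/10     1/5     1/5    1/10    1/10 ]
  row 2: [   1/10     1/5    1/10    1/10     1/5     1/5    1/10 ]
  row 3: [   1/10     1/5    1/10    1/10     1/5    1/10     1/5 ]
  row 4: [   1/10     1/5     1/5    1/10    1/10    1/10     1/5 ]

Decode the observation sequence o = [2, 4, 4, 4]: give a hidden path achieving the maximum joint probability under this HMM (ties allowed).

t=0: δ = [4.000e-02, 2.000e-02, 2.000e-02, 3.000e-02, 2.000e-02]  (obs o_0=2)
t=1: δ = [1.200e-03, 2.400e-03, 1.200e-03, 1.800e-03, 8.000e-04]  ψ = [0, 0, 1, 3, 0]  (obs o_1=4)
t=2: δ = [7.200e-05, 9.600e-05, 1.440e-04, 1.080e-04, 3.600e-05]  ψ = [1, 1, 1, 3, 3]  (obs o_2=4)
t=3: δ = [4.320e-06, 5.760e-06, 5.760e-06, 6.480e-06, 2.880e-06]  ψ = [2, 2, 1, 3, 2]  (obs o_3=4)
backtrack: best end state = 3; path = [3, 3, 3, 3]

path = [3, 3, 3, 3]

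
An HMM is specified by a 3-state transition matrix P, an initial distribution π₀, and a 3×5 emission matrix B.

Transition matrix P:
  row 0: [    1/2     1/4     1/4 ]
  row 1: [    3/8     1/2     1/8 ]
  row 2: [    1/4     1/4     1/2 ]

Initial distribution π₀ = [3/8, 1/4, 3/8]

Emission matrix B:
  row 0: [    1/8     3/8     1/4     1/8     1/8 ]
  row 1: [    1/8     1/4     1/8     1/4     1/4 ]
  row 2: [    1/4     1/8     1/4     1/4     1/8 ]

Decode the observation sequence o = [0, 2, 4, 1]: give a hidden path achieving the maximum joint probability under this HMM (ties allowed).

t=0: δ = [4.688e-02, 3.125e-02, 9.375e-02]  (obs o_0=0)
t=1: δ = [5.859e-03, 2.930e-03, 1.172e-02]  ψ = [0, 2, 2]  (obs o_1=2)
t=2: δ = [3.662e-04, 7.324e-04, 7.324e-04]  ψ = [0, 2, 2]  (obs o_2=4)
t=3: δ = [1.030e-04, 9.155e-05, 4.578e-05]  ψ = [1, 1, 2]  (obs o_3=1)
backtrack: best end state = 0; path = [2, 2, 1, 0]

path = [2, 2, 1, 0]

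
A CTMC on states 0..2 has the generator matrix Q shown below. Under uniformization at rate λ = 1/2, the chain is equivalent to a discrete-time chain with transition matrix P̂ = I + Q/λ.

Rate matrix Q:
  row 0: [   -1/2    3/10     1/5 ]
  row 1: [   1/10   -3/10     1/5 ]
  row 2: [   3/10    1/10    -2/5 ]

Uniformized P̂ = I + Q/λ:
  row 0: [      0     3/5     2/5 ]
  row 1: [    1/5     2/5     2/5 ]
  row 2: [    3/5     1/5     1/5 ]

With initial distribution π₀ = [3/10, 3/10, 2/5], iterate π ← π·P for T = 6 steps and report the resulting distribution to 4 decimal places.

t=0: π = [0.3000, 0.3000, 0.4000]
t=1: π = [0.3000, 0.3800, 0.3200]
t=2: π = [0.2680, 0.3960, 0.3360]
t=3: π = [0.2808, 0.3864, 0.3328]
t=4: π = [0.2770, 0.3896, 0.3334]
t=5: π = [0.2780, 0.3887, 0.3333]
t=6: π = [0.2777, 0.3889, 0.3333]

π = [0.2777, 0.3889, 0.3333]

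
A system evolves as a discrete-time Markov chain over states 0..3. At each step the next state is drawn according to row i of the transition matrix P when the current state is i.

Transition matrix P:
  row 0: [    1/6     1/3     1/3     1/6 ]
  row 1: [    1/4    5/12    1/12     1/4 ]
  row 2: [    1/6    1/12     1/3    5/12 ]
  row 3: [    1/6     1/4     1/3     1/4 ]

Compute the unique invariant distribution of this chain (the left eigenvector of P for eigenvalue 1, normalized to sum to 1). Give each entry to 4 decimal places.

π = [0.1888, 0.2655, 0.2670, 0.2788]

Balance equations π_j = Σ_i π_i·P[i][j]:
  π_0 = 1/6·π_0 + 1/4·π_1 + 1/6·π_2 + 1/6·π_3
  π_1 = 1/3·π_0 + 5/12·π_1 + 1/12·π_2 + 1/4·π_3
  π_2 = 1/3·π_0 + 1/12·π_1 + 1/3·π_2 + 1/3·π_3
  normalize: π_0 + π_1 + π_2 + π_3 = 1
Solving the linear system gives exactly π = [64/339, 30/113, 181/678, 63/226].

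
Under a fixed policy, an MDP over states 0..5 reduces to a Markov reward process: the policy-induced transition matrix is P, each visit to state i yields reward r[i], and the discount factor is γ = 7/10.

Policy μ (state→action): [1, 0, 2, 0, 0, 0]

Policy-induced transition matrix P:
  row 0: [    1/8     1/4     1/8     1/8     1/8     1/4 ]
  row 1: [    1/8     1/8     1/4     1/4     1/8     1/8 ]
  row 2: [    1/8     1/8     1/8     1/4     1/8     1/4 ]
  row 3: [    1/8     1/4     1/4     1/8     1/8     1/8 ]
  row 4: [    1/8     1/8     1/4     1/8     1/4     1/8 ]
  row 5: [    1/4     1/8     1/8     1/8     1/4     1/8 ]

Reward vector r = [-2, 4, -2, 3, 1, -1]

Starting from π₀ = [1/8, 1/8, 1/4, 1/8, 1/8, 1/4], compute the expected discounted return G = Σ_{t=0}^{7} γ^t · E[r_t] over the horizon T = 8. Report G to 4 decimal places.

t=0: π = [0.1250, 0.1250, 0.2500, 0.1250, 0.1250, 0.2500], E[r] = 0.0000, γ^t·E[r] = 0.000000, running G = 0.000000
t=1: π = [0.1563, 0.1563, 0.1719, 0.1719, 0.1719, 0.1719], E[r] = 0.4844, γ^t·E[r] = 0.339063, running G = 0.339063
t=2: π = [0.1465, 0.1660, 0.1875, 0.1660, 0.1680, 0.1660], E[r] = 0.4961, γ^t·E[r] = 0.243086, running G = 0.582148
t=3: π = [0.1458, 0.1641, 0.1875, 0.1692, 0.1667, 0.1667], E[r] = 0.4973, γ^t·E[r] = 0.170579, running G = 0.752727
t=4: π = [0.1458, 0.1644, 0.1875, 0.1689, 0.1667, 0.1667], E[r] = 0.4977, γ^t·E[r] = 0.119486, running G = 0.872213
t=5: π = [0.1458, 0.1643, 0.1875, 0.1690, 0.1667, 0.1667], E[r] = 0.4977, γ^t·E[r] = 0.083645, running G = 0.955858
t=6: π = [0.1458, 0.1644, 0.1875, 0.1690, 0.1667, 0.1667], E[r] = 0.4977, γ^t·E[r] = 0.058552, running G = 1.014410
t=7: π = [0.1458, 0.1644, 0.1875, 0.1690, 0.1667, 0.1667], E[r] = 0.4977, γ^t·E[r] = 0.040987, running G = 1.055397

G = 1.0554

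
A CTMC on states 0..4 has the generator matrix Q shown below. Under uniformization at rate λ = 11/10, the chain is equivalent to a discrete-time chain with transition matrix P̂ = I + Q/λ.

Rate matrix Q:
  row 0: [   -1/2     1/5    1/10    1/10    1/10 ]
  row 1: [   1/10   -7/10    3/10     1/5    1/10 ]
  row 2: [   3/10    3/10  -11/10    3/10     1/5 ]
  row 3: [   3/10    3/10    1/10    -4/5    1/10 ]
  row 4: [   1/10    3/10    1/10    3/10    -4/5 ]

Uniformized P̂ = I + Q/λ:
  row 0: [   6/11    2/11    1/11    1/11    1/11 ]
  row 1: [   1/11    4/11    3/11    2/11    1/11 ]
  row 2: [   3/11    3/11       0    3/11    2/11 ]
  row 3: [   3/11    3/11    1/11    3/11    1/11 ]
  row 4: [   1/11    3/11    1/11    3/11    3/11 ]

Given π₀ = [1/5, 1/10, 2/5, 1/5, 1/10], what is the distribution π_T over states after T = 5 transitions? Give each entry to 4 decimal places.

π = [0.2757, 0.2724, 0.1287, 0.1978, 0.1254]

t=0: π = [0.2000, 0.1000, 0.4000, 0.2000, 0.1000]
t=1: π = [0.2909, 0.2636, 0.0727, 0.2273, 0.1455]
t=2: π = [0.2777, 0.2702, 0.1322, 0.1959, 0.1240]
t=3: π = [0.2768, 0.2721, 0.1280, 0.1977, 0.1255]
t=4: π = [0.2759, 0.2723, 0.1287, 0.1977, 0.1254]
t=5: π = [0.2757, 0.2724, 0.1287, 0.1978, 0.1254]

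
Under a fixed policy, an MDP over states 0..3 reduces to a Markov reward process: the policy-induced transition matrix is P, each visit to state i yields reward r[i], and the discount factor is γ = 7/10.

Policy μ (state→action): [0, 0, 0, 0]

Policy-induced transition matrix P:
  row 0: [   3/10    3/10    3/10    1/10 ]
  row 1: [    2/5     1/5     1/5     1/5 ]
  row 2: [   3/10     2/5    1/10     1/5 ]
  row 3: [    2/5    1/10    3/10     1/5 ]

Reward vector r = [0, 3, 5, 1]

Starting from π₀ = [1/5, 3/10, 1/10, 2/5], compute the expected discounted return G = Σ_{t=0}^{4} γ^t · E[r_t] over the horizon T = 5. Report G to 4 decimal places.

t=0: π = [0.2000, 0.3000, 0.1000, 0.4000], E[r] = 1.8000, γ^t·E[r] = 1.800000, running G = 1.800000
t=1: π = [0.3700, 0.2000, 0.2500, 0.1800], E[r] = 2.0300, γ^t·E[r] = 1.421000, running G = 3.221000
t=2: π = [0.3380, 0.2690, 0.2300, 0.1630], E[r] = 2.1200, γ^t·E[r] = 1.038800, running G = 4.259800
t=3: π = [0.3432, 0.2635, 0.2271, 0.1662], E[r] = 2.0922, γ^t·E[r] = 0.717625, running G = 4.977425
t=4: π = [0.3430, 0.2631, 0.2282, 0.1657], E[r] = 2.0962, γ^t·E[r] = 0.503295, running G = 5.480720

G = 5.4807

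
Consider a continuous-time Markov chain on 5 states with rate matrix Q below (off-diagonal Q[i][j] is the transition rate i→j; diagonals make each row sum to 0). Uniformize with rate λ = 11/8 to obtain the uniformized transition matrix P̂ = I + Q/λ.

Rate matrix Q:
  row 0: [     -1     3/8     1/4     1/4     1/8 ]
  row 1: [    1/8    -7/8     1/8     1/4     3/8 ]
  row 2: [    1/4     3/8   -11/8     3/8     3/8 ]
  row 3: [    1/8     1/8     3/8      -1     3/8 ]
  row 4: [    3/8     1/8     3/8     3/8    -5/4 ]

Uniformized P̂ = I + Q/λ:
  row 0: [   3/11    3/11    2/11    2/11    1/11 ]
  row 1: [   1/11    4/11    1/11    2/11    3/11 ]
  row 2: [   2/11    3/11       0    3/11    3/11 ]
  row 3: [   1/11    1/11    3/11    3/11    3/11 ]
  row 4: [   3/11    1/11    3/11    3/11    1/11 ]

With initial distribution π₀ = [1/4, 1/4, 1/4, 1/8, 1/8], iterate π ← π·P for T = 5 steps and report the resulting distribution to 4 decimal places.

π = [0.1754, 0.2118, 0.1715, 0.2375, 0.2038]

t=0: π = [0.2500, 0.2500, 0.2500, 0.1250, 0.1250]
t=1: π = [0.1818, 0.2500, 0.1364, 0.2273, 0.2045]
t=2: π = [0.1736, 0.2169, 0.1736, 0.2335, 0.2025]
t=3: π = [0.1751, 0.2132, 0.1702, 0.2372, 0.2044]
t=4: π = [0.1754, 0.2118, 0.1716, 0.2374, 0.2037]
t=5: π = [0.1754, 0.2118, 0.1715, 0.2375, 0.2038]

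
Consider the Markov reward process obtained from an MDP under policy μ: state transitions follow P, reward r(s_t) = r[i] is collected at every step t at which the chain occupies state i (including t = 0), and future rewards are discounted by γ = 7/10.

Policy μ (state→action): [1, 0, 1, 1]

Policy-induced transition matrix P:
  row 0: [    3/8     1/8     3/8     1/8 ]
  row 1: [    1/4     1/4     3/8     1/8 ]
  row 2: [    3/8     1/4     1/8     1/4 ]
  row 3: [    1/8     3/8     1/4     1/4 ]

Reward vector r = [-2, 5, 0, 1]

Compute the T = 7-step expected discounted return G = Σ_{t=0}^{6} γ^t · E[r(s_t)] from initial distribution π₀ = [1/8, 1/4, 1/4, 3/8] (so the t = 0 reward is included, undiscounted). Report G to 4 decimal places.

G = 3.2209

t=0: π = [0.1250, 0.2500, 0.2500, 0.3750], E[r] = 1.3750, γ^t·E[r] = 1.375000, running G = 1.375000
t=1: π = [0.2500, 0.2813, 0.2656, 0.2031], E[r] = 1.1094, γ^t·E[r] = 0.776563, running G = 2.151563
t=2: π = [0.2891, 0.2441, 0.2832, 0.1836], E[r] = 0.8262, γ^t·E[r] = 0.404824, running G = 2.556387
t=3: π = [0.2986, 0.2368, 0.2813, 0.1833], E[r] = 0.7703, γ^t·E[r] = 0.264200, running G = 2.820587
t=4: π = [0.2996, 0.2356, 0.2818, 0.1831], E[r] = 0.7619, γ^t·E[r] = 0.182940, running G = 3.003527
t=5: π = [0.2998, 0.2354, 0.2817, 0.1831], E[r] = 0.7607, γ^t·E[r] = 0.127857, running G = 3.131384
t=6: π = [0.2998, 0.2354, 0.2817, 0.1831], E[r] = 0.7606, γ^t·E[r] = 0.089482, running G = 3.220867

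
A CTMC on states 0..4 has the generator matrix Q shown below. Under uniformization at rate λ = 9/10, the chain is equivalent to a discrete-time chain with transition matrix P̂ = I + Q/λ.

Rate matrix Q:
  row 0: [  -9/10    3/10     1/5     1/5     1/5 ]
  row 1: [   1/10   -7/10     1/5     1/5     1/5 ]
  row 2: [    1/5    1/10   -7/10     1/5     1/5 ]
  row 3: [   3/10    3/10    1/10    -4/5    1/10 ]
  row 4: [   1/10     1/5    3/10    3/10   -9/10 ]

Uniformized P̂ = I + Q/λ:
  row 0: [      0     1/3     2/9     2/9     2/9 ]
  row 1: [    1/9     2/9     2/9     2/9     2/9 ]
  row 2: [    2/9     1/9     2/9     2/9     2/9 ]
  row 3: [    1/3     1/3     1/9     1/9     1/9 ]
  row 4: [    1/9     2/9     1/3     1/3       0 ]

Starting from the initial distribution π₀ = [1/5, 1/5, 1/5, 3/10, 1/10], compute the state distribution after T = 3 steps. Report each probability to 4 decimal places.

π = [0.1664, 0.2398, 0.2160, 0.2160, 0.1617]

t=0: π = [0.2000, 0.2000, 0.2000, 0.3000, 0.1000]
t=1: π = [0.1778, 0.2556, 0.2000, 0.2000, 0.1667]
t=2: π = [0.1580, 0.2420, 0.2185, 0.2185, 0.1630]
t=3: π = [0.1664, 0.2398, 0.2160, 0.2160, 0.1617]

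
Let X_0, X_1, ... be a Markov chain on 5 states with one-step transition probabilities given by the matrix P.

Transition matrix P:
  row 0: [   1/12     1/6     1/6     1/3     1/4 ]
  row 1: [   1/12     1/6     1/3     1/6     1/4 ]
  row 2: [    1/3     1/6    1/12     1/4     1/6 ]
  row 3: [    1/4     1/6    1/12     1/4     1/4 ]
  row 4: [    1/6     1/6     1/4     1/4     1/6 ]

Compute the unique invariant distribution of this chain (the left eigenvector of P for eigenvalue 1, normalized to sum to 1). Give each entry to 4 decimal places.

Balance equations π_j = Σ_i π_i·P[i][j]:
  π_0 = 1/12·π_0 + 1/12·π_1 + 1/3·π_2 + 1/4·π_3 + 1/6·π_4
  π_1 = 1/6·π_0 + 1/6·π_1 + 1/6·π_2 + 1/6·π_3 + 1/6·π_4
  π_2 = 1/6·π_0 + 1/3·π_1 + 1/12·π_2 + 1/12·π_3 + 1/4·π_4
  π_3 = 1/3·π_0 + 1/6·π_1 + 1/4·π_2 + 1/4·π_3 + 1/4·π_4
  normalize: π_0 + π_1 + π_2 + π_3 + π_4 = 1
Solving the linear system gives exactly π = [1237/6594, 1/6, 583/3297, 830/3297, 716/3297].

π = [0.1876, 0.1667, 0.1768, 0.2517, 0.2172]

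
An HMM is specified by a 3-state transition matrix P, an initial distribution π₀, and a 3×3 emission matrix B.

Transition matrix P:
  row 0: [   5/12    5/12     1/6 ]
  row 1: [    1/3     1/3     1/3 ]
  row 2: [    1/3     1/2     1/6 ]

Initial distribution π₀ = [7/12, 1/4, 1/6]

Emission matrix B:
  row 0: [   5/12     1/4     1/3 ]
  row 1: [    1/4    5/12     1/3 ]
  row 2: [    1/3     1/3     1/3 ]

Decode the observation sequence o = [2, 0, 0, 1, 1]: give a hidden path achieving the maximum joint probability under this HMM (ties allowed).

t=0: δ = [1.944e-01, 8.333e-02, 5.556e-02]  (obs o_0=2)
t=1: δ = [3.376e-02, 2.025e-02, 1.080e-02]  ψ = [0, 0, 0]  (obs o_1=0)
t=2: δ = [5.861e-03, 3.516e-03, 2.251e-03]  ψ = [0, 0, 1]  (obs o_2=0)
t=3: δ = [6.105e-04, 1.017e-03, 3.907e-04]  ψ = [0, 0, 1]  (obs o_3=1)
t=4: δ = [8.479e-05, 1.413e-04, 1.131e-04]  ψ = [1, 1, 1]  (obs o_4=1)
backtrack: best end state = 1; path = [0, 0, 0, 1, 1]

path = [0, 0, 0, 1, 1]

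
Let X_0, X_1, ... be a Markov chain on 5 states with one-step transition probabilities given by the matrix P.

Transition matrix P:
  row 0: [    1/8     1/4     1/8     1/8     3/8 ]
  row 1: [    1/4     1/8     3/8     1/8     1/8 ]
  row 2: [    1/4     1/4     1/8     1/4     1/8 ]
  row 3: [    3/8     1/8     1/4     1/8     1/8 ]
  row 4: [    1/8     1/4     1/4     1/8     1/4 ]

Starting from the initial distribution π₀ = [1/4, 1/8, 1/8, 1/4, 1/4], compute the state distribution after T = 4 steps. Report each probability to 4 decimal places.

t=0: π = [0.2500, 0.1250, 0.1250, 0.2500, 0.2500]
t=1: π = [0.2188, 0.2031, 0.2188, 0.1406, 0.2188]
t=2: π = [0.2129, 0.2070, 0.2207, 0.1523, 0.2070]
t=3: π = [0.2166, 0.2051, 0.2217, 0.1526, 0.2041]
t=4: π = [0.2165, 0.2053, 0.2209, 0.1527, 0.2047]

π = [0.2165, 0.2053, 0.2209, 0.1527, 0.2047]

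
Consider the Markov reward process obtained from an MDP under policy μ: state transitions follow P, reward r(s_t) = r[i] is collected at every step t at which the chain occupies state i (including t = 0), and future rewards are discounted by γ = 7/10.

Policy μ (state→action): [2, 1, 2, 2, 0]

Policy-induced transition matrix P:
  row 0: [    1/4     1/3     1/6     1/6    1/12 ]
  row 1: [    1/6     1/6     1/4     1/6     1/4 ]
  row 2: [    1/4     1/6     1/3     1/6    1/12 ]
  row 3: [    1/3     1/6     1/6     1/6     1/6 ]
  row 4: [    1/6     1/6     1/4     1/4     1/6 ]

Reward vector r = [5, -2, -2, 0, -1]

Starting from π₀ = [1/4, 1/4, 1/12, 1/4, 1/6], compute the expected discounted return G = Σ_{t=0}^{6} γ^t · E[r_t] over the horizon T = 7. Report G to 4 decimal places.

G = 0.7422

t=0: π = [0.2500, 0.2500, 0.0833, 0.2500, 0.1667], E[r] = 0.4167, γ^t·E[r] = 0.416667, running G = 0.416667
t=1: π = [0.2361, 0.2083, 0.2153, 0.1806, 0.1597], E[r] = 0.1736, γ^t·E[r] = 0.121528, running G = 0.538194
t=2: π = [0.2344, 0.2060, 0.2332, 0.1800, 0.1464], E[r] = 0.1470, γ^t·E[r] = 0.072025, running G = 0.610220
t=3: π = [0.2356, 0.2057, 0.2349, 0.1789, 0.1449], E[r] = 0.1520, γ^t·E[r] = 0.052138, running G = 0.662358
t=4: π = [0.2357, 0.2059, 0.2350, 0.1787, 0.1446], E[r] = 0.1519, γ^t·E[r] = 0.036472, running G = 0.698830
t=5: π = [0.2357, 0.2059, 0.2351, 0.1787, 0.1446], E[r] = 0.1518, γ^t·E[r] = 0.025516, running G = 0.724346
t=6: π = [0.2357, 0.2059, 0.2351, 0.1787, 0.1446], E[r] = 0.1518, γ^t·E[r] = 0.017859, running G = 0.742205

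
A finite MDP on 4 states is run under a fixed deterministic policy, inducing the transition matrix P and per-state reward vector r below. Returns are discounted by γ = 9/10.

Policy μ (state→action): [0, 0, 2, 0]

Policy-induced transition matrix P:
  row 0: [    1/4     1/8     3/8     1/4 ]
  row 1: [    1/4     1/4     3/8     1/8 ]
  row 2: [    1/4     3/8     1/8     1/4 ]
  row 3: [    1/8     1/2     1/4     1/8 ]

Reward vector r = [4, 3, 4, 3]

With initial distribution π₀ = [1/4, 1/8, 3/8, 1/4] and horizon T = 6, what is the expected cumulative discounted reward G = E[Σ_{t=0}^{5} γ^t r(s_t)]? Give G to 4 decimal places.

G = 16.5208

t=0: π = [0.2500, 0.1250, 0.3750, 0.2500], E[r] = 3.6250, γ^t·E[r] = 3.625000, running G = 3.625000
t=1: π = [0.2188, 0.3281, 0.2500, 0.2031], E[r] = 3.4688, γ^t·E[r] = 3.121875, running G = 6.746875
t=2: π = [0.2246, 0.3047, 0.2871, 0.1836], E[r] = 3.5117, γ^t·E[r] = 2.844492, running G = 9.591367
t=3: π = [0.2271, 0.3037, 0.2803, 0.1890], E[r] = 3.5073, γ^t·E[r] = 2.556839, running G = 12.148207
t=4: π = [0.2264, 0.3039, 0.2813, 0.1884], E[r] = 3.5077, γ^t·E[r] = 2.301396, running G = 14.449602
t=5: π = [0.2264, 0.3040, 0.2811, 0.1885], E[r] = 3.5076, γ^t·E[r] = 2.071184, running G = 16.520786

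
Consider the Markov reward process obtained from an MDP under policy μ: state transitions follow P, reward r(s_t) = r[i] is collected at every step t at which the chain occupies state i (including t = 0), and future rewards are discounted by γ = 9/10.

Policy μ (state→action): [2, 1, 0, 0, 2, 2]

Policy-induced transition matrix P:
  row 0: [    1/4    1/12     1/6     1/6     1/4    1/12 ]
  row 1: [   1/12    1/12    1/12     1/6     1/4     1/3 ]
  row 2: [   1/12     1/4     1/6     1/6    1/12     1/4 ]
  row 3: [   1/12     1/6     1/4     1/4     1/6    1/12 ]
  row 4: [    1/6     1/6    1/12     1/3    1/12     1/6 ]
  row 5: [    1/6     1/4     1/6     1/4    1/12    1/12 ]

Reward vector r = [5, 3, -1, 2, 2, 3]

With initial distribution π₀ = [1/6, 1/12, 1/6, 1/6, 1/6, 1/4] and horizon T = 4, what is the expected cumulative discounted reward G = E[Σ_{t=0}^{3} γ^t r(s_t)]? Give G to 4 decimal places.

G = 7.8546

t=0: π = [0.1667, 0.0833, 0.1667, 0.1667, 0.1667, 0.2500], E[r] = 2.3333, γ^t·E[r] = 2.333333, running G = 2.333333
t=1: π = [0.1458, 0.1806, 0.1597, 0.2292, 0.1389, 0.1458], E[r] = 2.2847, γ^t·E[r] = 2.056250, running G = 4.389583
t=2: π = [0.1314, 0.1649, 0.1591, 0.2211, 0.1568, 0.1667], E[r] = 2.2483, γ^t·E[r] = 1.821094, running G = 6.210677
t=3: π = [0.1322, 0.1691, 0.1583, 0.2251, 0.1511, 0.1642], E[r] = 2.2550, γ^t·E[r] = 1.643906, running G = 7.854583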